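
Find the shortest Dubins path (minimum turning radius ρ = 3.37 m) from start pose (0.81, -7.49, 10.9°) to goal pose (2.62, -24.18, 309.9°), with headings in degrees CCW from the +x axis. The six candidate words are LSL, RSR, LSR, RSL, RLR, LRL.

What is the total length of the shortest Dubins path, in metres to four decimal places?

Let ψ = atan2(Δy, Δx) = atan2(-16.69, 1.81) = -83.8106° be the start→goal bearing.
Normalize: d = |goal − start| / ρ = 16.787859/3.37 = 4.981560, α = (θ_start − ψ) mod 360° = 94.7106° = 1.653011 rad, β = (θ_goal − ψ) mod 360° = 33.7106° = 0.588360 rad.
Common terms: sin α = 0.996622, cos α = -0.082122, sin β = 0.554998, cos β = 0.831852, cos(α−β) = 0.484810, d² = 24.815944. Work in radians in the unit-radius frame; every candidate has L = ρ·(t + p + q).
LSL: p² = 2 + d² − 2cos(α−β) + 2d(sin α − sin β) = 30.246283; p = √p² = 5.499662; φ = atan2(cos β − cos α, d + sin α − sin β) = 0.166962 rad; t = (φ − α) mod 2π = 4.797136 rad, q = (β − φ) mod 2π = 0.421398 rad → L = 3.37·(4.797136 + 5.499662 + 0.421398) = 3.37·10.718197 = 36.120322 m
RSR: p² = 2 + d² − 2cos(α−β) + 2d(sin β − sin α) = 21.446368; p = √p² = 4.631022; φ = atan2(cos α − cos β, d − sin α + sin β) = -0.198663 rad; t = (α − φ) mod 2π = 1.851674 rad, q = (φ − β) mod 2π = 5.496162 rad → L = 3.37·(1.851674 + 4.631022 + 5.496162) = 3.37·11.978858 = 40.368753 m
LSR: p² = d² − 2 + 2cos(α−β) + 2d(sin α + sin β) = 39.244542; p = √p² = 6.264546; φ = atan2(−cos α − cos β, d + sin α + sin β) − atan2(−2, p) = 0.194771 rad; t = (φ − α) mod 2π = 4.824945 rad, q = (φ − β) mod 2π = 5.889596 rad → L = 3.37·(4.824945 + 6.264546 + 5.889596) = 3.37·16.979088 = 57.219527 m
RSL: p² = d² − 2 + 2cos(α−β) − 2d(sin α + sin β) = 8.326585; p = √p² = 2.885582; φ = atan2(cos α + cos β, d − sin α − sin β) − atan2(2, p) = -0.390882 rad; t = (α − φ) mod 2π = 2.043893 rad, q = (β − φ) mod 2π = 0.979242 rad → L = 3.37·(2.043893 + 2.885582 + 0.979242) = 3.37·5.908717 = 19.912377 m
RLR: c = (6 − d² + 2cos(α−β) + 2d(sin α − sin β))/8 = -1.680796, |c| > 1 → infeasible
LRL: c = (6 − d² + 2cos(α−β) − 2d(sin α − sin β))/8 = -2.780785, |c| > 1 → infeasible
Shortest: RSL with L = 19.912377 m ≈ 19.9124 m

19.9124 m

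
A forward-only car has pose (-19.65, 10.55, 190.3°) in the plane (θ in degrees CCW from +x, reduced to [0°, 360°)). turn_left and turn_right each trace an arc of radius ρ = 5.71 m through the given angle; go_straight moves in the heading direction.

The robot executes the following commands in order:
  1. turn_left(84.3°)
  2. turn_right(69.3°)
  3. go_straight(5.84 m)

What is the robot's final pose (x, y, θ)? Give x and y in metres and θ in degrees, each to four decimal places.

set_pose: (x, y, θ) = (-19.6500, 10.5500, 190.3000°), ρ = 5.71
turn_left(84.3°): centre at ρ to the left, rotate +84.3° → (-24.3206, 4.4741, 274.6000°)
turn_right(69.3°): centre at ρ to the right, rotate −69.3° → (-27.5720, -1.1462, 205.3000°)
go_straight(5.84): x += 5.84·cos θ, y += 5.84·sin θ → (-32.8519, -3.6419, 205.3000°)

(-32.8519, -3.6419, 205.3000°)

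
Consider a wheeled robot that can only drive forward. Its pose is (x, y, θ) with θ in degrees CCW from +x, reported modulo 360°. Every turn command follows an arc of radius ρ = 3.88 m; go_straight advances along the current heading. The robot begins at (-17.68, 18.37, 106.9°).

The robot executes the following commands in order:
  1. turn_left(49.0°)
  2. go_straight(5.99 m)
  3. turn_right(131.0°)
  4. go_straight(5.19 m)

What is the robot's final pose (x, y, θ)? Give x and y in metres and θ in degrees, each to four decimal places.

set_pose: (x, y, θ) = (-17.6800, 18.3700, 106.9000°), ρ = 3.88
turn_left(49.0°): centre at ρ to the left, rotate +49.0° → (-19.8081, 20.7839, 155.9000°)
go_straight(5.99): x += 5.99·cos θ, y += 5.99·sin θ → (-25.2760, 23.2298, 155.9000°)
turn_right(131.0°): centre at ρ to the right, rotate −131.0° → (-25.3253, 30.2909, 24.9000°)
go_straight(5.19): x += 5.19·cos θ, y += 5.19·sin θ → (-20.6177, 32.4761, 24.9000°)

(-20.6177, 32.4761, 24.9000°)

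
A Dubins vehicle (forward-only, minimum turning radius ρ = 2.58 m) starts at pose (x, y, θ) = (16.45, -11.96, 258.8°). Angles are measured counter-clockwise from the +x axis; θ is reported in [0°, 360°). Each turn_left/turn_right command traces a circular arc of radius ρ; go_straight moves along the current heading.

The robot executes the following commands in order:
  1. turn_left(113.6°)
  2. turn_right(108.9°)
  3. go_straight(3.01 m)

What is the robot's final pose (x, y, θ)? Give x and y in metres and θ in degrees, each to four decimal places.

(22.3116, -20.7835, 263.5000°)

set_pose: (x, y, θ) = (16.4500, -11.9600, 258.8000°), ρ = 2.58
turn_left(113.6°): centre at ρ to the left, rotate +113.6° → (19.5349, -14.9809, 372.4000° ≡ 12.4000°)
turn_right(108.9°): centre at ρ to the right, rotate −108.9° → (22.6523, -17.7928, -96.5000° ≡ 263.5000°)
go_straight(3.01): x += 3.01·cos θ, y += 3.01·sin θ → (22.3116, -20.7835, 263.5000°)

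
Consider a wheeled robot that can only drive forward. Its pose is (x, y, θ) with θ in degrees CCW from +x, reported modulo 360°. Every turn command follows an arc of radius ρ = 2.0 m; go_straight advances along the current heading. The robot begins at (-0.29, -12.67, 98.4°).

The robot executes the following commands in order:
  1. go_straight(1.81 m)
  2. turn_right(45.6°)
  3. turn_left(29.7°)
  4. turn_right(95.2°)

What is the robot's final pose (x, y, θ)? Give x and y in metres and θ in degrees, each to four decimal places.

set_pose: (x, y, θ) = (-0.2900, -12.6700, 98.4000°), ρ = 2.0
go_straight(1.81): x += 1.81·cos θ, y += 1.81·sin θ → (-0.5544, -10.8794, 98.4000°)
turn_right(45.6°): centre at ρ to the right, rotate −45.6° → (-0.1689, -9.3781, 52.8000°)
turn_left(29.7°): centre at ρ to the left, rotate +29.7° → (0.2209, -8.4299, 82.5000°)
turn_right(95.2°): centre at ρ to the right, rotate −95.2° → (2.6435, -6.7399, -12.7000° ≡ 347.3000°)

(2.6435, -6.7399, 347.3000°)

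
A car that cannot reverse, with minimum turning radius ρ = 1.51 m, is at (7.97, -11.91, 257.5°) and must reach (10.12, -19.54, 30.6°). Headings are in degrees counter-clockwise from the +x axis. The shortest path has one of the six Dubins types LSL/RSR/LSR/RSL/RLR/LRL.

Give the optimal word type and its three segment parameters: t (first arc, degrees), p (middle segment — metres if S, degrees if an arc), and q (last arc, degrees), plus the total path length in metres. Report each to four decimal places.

LSL: t = 11.6138°, p = 6.0042 m, q = 121.4862°, L = 9.5120 m

Let ψ = atan2(Δy, Δx) = atan2(-7.63, 2.15) = -74.2631° be the start→goal bearing.
Normalize: d = |goal − start| / ρ = 7.927131/1.51 = 5.249755, α = (θ_start − ψ) mod 360° = 331.7631° = 5.790358 rad, β = (θ_goal − ψ) mod 360° = 104.8631° = 1.830206 rad.
Common terms: sin α = -0.473118, cos α = 0.880999, sin β = 0.966541, cos β = -0.256510, cos(α−β) = -0.683274, d² = 27.559932. Work in radians in the unit-radius frame; every candidate has L = ρ·(t + p + q).
LSL: p² = 2 + d² − 2cos(α−β) + 2d(sin α − sin β) = 15.810755; p = √p² = 3.976274; φ = atan2(cos β − cos α, d + sin α − sin β) = -0.290127 rad; t = (φ − α) mod 2π = 0.202700 rad, q = (β − φ) mod 2π = 2.120334 rad → L = 1.51·(0.202700 + 3.976274 + 2.120334) = 1.51·6.299307 = 9.511954 m
RSR: p² = 2 + d² − 2cos(α−β) + 2d(sin β − sin α) = 46.042203; p = √p² = 6.785441; φ = atan2(cos α − cos β, d − sin α + sin β) = 0.168435 rad; t = (α − φ) mod 2π = 5.621923 rad, q = (φ − β) mod 2π = 4.621414 rad → L = 1.51·(5.621923 + 6.785441 + 4.621414) = 1.51·17.028778 = 25.713455 m
LSR: p² = d² − 2 + 2cos(α−β) + 2d(sin α + sin β) = 29.374086; p = √p² = 5.419787; φ = atan2(−cos α − cos β, d + sin α + sin β) − atan2(−2, p) = 0.245206 rad; t = (φ − α) mod 2π = 0.738033 rad, q = (φ − β) mod 2π = 4.698185 rad → L = 1.51·(0.738033 + 5.419787 + 4.698185) = 1.51·10.856004 = 16.392567 m
RSL: p² = d² − 2 + 2cos(α−β) − 2d(sin α + sin β) = 19.012682; p = √p² = 4.360353; φ = atan2(cos α + cos β, d − sin α − sin β) − atan2(2, p) = -0.299498 rad; t = (α − φ) mod 2π = 6.089856 rad, q = (β − φ) mod 2π = 2.129704 rad → L = 1.51·(6.089856 + 4.360353 + 2.129704) = 1.51·12.579914 = 18.995670 m
RLR: c = (6 − d² + 2cos(α−β) + 2d(sin α − sin β))/8 = -4.755275, |c| > 1 → infeasible
LRL: c = (6 − d² + 2cos(α−β) − 2d(sin α − sin β))/8 = -0.976344; p = 2π − arccos c = 3.359535 rad; φ = atan2(cos β − cos α, d + sin α − sin β) = -0.290127 rad; t = (φ − α + p/2) mod 2π = 1.882467 rad, q = (β − α − t + p) mod 2π = 3.800101 rad → L = 1.51·(1.882467 + 3.359535 + 3.800101) = 1.51·9.042103 = 13.653576 m
Shortest: LSL with L = 9.511954 m ≈ 9.5120 m
Convert LSL to answer units (arcs ×180/π): t = 0.202700·180/π = 11.6138°, p = ρ·p = 1.51·3.976274 = 6.0042 m, q = 2.120334·180/π = 121.4862°, L = 9.5120 m.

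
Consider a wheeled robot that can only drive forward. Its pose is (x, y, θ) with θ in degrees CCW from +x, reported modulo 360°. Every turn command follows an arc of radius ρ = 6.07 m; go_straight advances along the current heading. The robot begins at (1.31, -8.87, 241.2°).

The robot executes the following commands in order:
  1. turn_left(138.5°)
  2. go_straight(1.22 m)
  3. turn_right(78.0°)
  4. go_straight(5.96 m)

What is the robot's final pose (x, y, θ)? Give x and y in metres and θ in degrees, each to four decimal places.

(20.1663, -24.6937, 301.7000°)

set_pose: (x, y, θ) = (1.3100, -8.8700, 241.2000°), ρ = 6.07
turn_left(138.5°): centre at ρ to the left, rotate +138.5° → (8.6753, -17.5090, 379.7000° ≡ 19.7000°)
go_straight(1.22): x += 1.22·cos θ, y += 1.22·sin θ → (9.8239, -17.0977, 19.7000°)
turn_right(78.0°): centre at ρ to the right, rotate −78.0° → (17.0345, -19.6228, -58.3000° ≡ 301.7000°)
go_straight(5.96): x += 5.96·cos θ, y += 5.96·sin θ → (20.1663, -24.6937, 301.7000°)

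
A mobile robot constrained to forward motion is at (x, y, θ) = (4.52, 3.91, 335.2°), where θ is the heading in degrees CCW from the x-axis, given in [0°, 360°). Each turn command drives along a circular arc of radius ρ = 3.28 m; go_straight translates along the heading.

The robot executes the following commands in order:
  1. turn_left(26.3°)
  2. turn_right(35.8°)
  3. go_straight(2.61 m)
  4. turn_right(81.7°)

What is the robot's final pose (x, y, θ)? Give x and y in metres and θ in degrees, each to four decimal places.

set_pose: (x, y, θ) = (4.5200, 3.9100, 335.2000°), ρ = 3.28
turn_left(26.3°): centre at ρ to the left, rotate +26.3° → (5.9817, 3.6086, 361.5000° ≡ 1.5000°)
turn_right(35.8°): centre at ρ to the right, rotate −35.8° → (7.9159, 3.0394, -34.3000° ≡ 325.7000°)
go_straight(2.61): x += 2.61·cos θ, y += 2.61·sin θ → (10.0720, 1.5686, 325.7000°)
turn_right(81.7°): centre at ρ to the right, rotate −81.7° → (11.1717, -2.5789, 244.0000°)

(11.1717, -2.5789, 244.0000°)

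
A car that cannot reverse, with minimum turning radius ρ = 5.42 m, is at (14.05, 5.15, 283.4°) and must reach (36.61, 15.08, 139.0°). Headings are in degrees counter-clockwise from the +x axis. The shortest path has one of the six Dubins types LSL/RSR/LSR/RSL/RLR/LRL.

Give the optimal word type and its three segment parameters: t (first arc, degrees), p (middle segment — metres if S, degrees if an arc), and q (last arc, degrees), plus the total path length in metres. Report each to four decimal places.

Let ψ = atan2(Δy, Δx) = atan2(9.93, 22.56) = 23.7572° be the start→goal bearing.
Normalize: d = |goal − start| / ρ = 24.648702/5.42 = 4.547731, α = (θ_start − ψ) mod 360° = 259.6428° = 4.531623 rad, β = (θ_goal − ψ) mod 360° = 115.2428° = 2.011367 rad.
Common terms: sin α = -0.983706, cos α = -0.179784, sin β = 0.904508, cos β = -0.426456, cos(α−β) = -0.813101, d² = 20.681857. Work in radians in the unit-radius frame; every candidate has L = ρ·(t + p + q).
LSL: p² = 2 + d² − 2cos(α−β) + 2d(sin α − sin β) = 7.133875; p = √p² = 2.670931; φ = atan2(cos β − cos α, d + sin α − sin β) = -0.092486 rad; t = (φ − α) mod 2π = 1.659077 rad, q = (β − φ) mod 2π = 2.103853 rad → L = 5.42·(1.659077 + 2.670931 + 2.103853) = 5.42·6.433861 = 34.871528 m
RSR: p² = 2 + d² − 2cos(α−β) + 2d(sin β − sin α) = 41.482242; p = √p² = 6.440671; φ = atan2(cos α − cos β, d − sin α + sin β) = 0.038309 rad; t = (α − φ) mod 2π = 4.493314 rad, q = (φ − β) mod 2π = 4.310127 rad → L = 5.42·(4.493314 + 6.440671 + 4.310127) = 5.42·15.244112 = 82.623085 m
LSR: p² = d² − 2 + 2cos(α−β) + 2d(sin α + sin β) = 16.335315; p = √p² = 4.041697; φ = atan2(−cos α − cos β, d + sin α + sin β) − atan2(−2, p) = 0.594358 rad; t = (φ − α) mod 2π = 2.345920 rad, q = (φ − β) mod 2π = 4.866176 rad → L = 5.42·(2.345920 + 4.041697 + 4.866176) = 5.42·11.253793 = 60.995560 m
RSL: p² = d² − 2 + 2cos(α−β) − 2d(sin α + sin β) = 17.775996; p = √p² = 4.216159; φ = atan2(cos α + cos β, d − sin α − sin β) − atan2(2, p) = -0.573212 rad; t = (α − φ) mod 2π = 5.104835 rad, q = (β − φ) mod 2π = 2.584580 rad → L = 5.42·(5.104835 + 4.216159 + 2.584580) = 5.42·11.905573 = 64.528208 m
RLR: c = (6 − d² + 2cos(α−β) + 2d(sin α − sin β))/8 = -4.185280, |c| > 1 → infeasible
LRL: c = (6 − d² + 2cos(α−β) − 2d(sin α − sin β))/8 = 0.108266; p = 2π − arccos c = 4.820867 rad; φ = atan2(cos β − cos α, d + sin α − sin β) = -0.092486 rad; t = (φ − α + p/2) mod 2π = 4.069510 rad, q = (β − α − t + p) mod 2π = 4.514287 rad → L = 5.42·(4.069510 + 4.820867 + 4.514287) = 5.42·13.404664 = 72.653281 m
Shortest: LSL with L = 34.871528 m ≈ 34.8715 m
Convert LSL to answer units (arcs ×180/π): t = 1.659077·180/π = 95.0581°, p = ρ·p = 5.42·2.670931 = 14.4764 m, q = 2.103853·180/π = 120.5419°, L = 34.8715 m.

LSL: t = 95.0581°, p = 14.4764 m, q = 120.5419°, L = 34.8715 m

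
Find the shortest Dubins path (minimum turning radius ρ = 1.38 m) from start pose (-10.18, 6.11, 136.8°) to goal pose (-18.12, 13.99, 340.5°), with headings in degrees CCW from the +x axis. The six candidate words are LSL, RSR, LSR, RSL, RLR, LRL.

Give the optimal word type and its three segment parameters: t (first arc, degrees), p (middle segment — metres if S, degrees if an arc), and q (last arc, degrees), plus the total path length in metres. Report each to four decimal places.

LSR: t = 12.7481°, p = 10.2717 m, q = 169.0481°, L = 14.6504 m

Let ψ = atan2(Δy, Δx) = atan2(7.88, -7.94) = 135.2173° be the start→goal bearing.
Normalize: d = |goal − start| / ρ = 11.186510/1.38 = 8.106166, α = (θ_start − ψ) mod 360° = 1.5827° = 0.027623 rad, β = (θ_goal − ψ) mod 360° = 205.2827° = 3.582859 rad.
Common terms: sin α = 0.027620, cos α = 0.999619, sin β = -0.427085, cos β = -0.904212, cos(α−β) = -0.915663, d² = 65.709935. Work in radians in the unit-radius frame; every candidate has L = ρ·(t + p + q).
LSL: p² = 2 + d² − 2cos(α−β) + 2d(sin α − sin β) = 76.913082; p = √p² = 8.770010; φ = atan2(cos β − cos α, d + sin α − sin β) = -0.218826 rad; t = (φ − α) mod 2π = 6.036736 rad, q = (β − φ) mod 2π = 3.801685 rad → L = 1.38·(6.036736 + 8.770010 + 3.801685) = 1.38·18.608431 = 25.679635 m
RSR: p² = 2 + d² − 2cos(α−β) + 2d(sin β − sin α) = 62.169438; p = √p² = 7.884760; φ = atan2(cos α − cos β, d − sin α + sin β) = 0.243867 rad; t = (α − φ) mod 2π = 6.066942 rad, q = (φ − β) mod 2π = 2.944193 rad → L = 1.38·(6.066942 + 7.884760 + 2.944193) = 1.38·16.895895 = 23.316335 m
LSR: p² = d² − 2 + 2cos(α−β) + 2d(sin α + sin β) = 55.402349; p = √p² = 7.443275; φ = atan2(−cos α − cos β, d + sin α + sin β) − atan2(−2, p) = 0.250120 rad; t = (φ − α) mod 2π = 0.222496 rad, q = (φ − β) mod 2π = 2.950446 rad → L = 1.38·(0.222496 + 7.443275 + 2.950446) = 1.38·10.616218 = 14.650381 m
RSL: p² = d² − 2 + 2cos(α−β) − 2d(sin α + sin β) = 68.354870; p = √p² = 8.267700; φ = atan2(cos α + cos β, d − sin α − sin β) − atan2(2, p) = -0.226129 rad; t = (α − φ) mod 2π = 0.253753 rad, q = (β − φ) mod 2π = 3.808988 rad → L = 1.38·(0.253753 + 8.267700 + 3.808988) = 1.38·12.330441 = 17.016009 m
RLR: c = (6 − d² + 2cos(α−β) + 2d(sin α − sin β))/8 = -6.771180, |c| > 1 → infeasible
LRL: c = (6 − d² + 2cos(α−β) − 2d(sin α − sin β))/8 = -8.614135, |c| > 1 → infeasible
Shortest: LSR with L = 14.650381 m ≈ 14.6504 m
Convert LSR to answer units (arcs ×180/π): t = 0.222496·180/π = 12.7481°, p = ρ·p = 1.38·7.443275 = 10.2717 m, q = 2.950446·180/π = 169.0481°, L = 14.6504 m.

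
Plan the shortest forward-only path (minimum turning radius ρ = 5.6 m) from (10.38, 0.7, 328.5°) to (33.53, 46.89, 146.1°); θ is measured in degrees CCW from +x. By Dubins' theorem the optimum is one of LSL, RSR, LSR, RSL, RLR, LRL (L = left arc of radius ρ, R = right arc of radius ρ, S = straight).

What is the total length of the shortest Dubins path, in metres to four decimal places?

57.9078 m

Let ψ = atan2(Δy, Δx) = atan2(46.19, 23.15) = 63.3804° be the start→goal bearing.
Normalize: d = |goal − start| / ρ = 51.666610/5.6 = 9.226180, α = (θ_start − ψ) mod 360° = 265.1196° = 4.627210 rad, β = (θ_goal − ψ) mod 360° = 82.7196° = 1.443729 rad.
Common terms: sin α = -0.996374, cos α = -0.085076, sin β = 0.991938, cos β = 0.126725, cos(α−β) = -0.999123, d² = 85.122404. Work in radians in the unit-radius frame; every candidate has L = ρ·(t + p + q).
LSL: p² = 2 + d² − 2cos(α−β) + 2d(sin α − sin β) = 52.431594; p = √p² = 7.240966; φ = atan2(cos β − cos α, d + sin α − sin β) = 0.029255 rad; t = (φ − α) mod 2π = 1.685230 rad, q = (β − φ) mod 2π = 1.414475 rad → L = 5.6·(1.685230 + 7.240966 + 1.414475) = 5.6·10.340671 = 57.907758 m
RSR: p² = 2 + d² − 2cos(α−β) + 2d(sin β − sin α) = 125.809706; p = √p² = 11.216493; φ = atan2(cos α − cos β, d − sin α + sin β) = -0.018884 rad; t = (α − φ) mod 2π = 4.646094 rad, q = (φ − β) mod 2π = 4.820572 rad → L = 5.6·(4.646094 + 11.216493 + 4.820572) = 5.6·20.683158 = 115.825687 m
LSR: p² = d² − 2 + 2cos(α−β) + 2d(sin α + sin β) = 81.042293; p = √p² = 9.002349; φ = atan2(−cos α − cos β, d + sin α + sin β) − atan2(−2, p) = 0.214097 rad; t = (φ − α) mod 2π = 1.870073 rad, q = (φ − β) mod 2π = 5.053553 rad → L = 5.6·(1.870073 + 9.002349 + 5.053553) = 5.6·15.925975 = 89.185460 m
RSL: p² = d² − 2 + 2cos(α−β) − 2d(sin α + sin β) = 81.206024; p = √p² = 9.011439; φ = atan2(cos α + cos β, d − sin α − sin β) − atan2(2, p) = -0.213888 rad; t = (α − φ) mod 2π = 4.841098 rad, q = (β − φ) mod 2π = 1.657618 rad → L = 5.6·(4.841098 + 9.011439 + 1.657618) = 5.6·15.510154 = 86.856863 m
RLR: c = (6 − d² + 2cos(α−β) + 2d(sin α − sin β))/8 = -14.726213, |c| > 1 → infeasible
LRL: c = (6 − d² + 2cos(α−β) − 2d(sin α − sin β))/8 = -5.553949, |c| > 1 → infeasible
Shortest: LSL with L = 57.907758 m ≈ 57.9078 m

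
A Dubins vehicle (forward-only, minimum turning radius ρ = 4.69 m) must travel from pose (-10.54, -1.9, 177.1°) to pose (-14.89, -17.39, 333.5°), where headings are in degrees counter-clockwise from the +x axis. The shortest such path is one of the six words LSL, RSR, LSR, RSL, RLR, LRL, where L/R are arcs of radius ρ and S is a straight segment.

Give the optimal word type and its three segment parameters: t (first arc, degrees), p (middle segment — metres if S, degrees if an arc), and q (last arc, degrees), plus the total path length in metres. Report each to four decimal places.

LSL: t = 75.9036°, p = 6.9106 m, q = 80.4964°, L = 19.7129 m

Let ψ = atan2(Δy, Δx) = atan2(-15.49, -4.35) = -105.6861° be the start→goal bearing.
Normalize: d = |goal − start| / ρ = 16.089208/4.69 = 3.430535, α = (θ_start − ψ) mod 360° = 282.7861° = 4.935549 rad, β = (θ_goal − ψ) mod 360° = 79.1861° = 1.382059 rad.
Common terms: sin α = -0.975203, cos α = 0.221313, sin β = 0.982242, cos β = 0.187619, cos(α−β) = -0.916363, d² = 11.768568. Work in radians in the unit-radius frame; every candidate has L = ρ·(t + p + q).
LSL: p² = 2 + d² − 2cos(α−β) + 2d(sin α − sin β) = 2.171129; p = √p² = 1.473475; φ = atan2(cos β − cos α, d + sin α − sin β) = -0.022869 rad; t = (φ − α) mod 2π = 1.324767 rad, q = (β − φ) mod 2π = 1.404928 rad → L = 4.69·(1.324767 + 1.473475 + 1.404928) = 4.69·4.203170 = 19.712868 m
RSR: p² = 2 + d² − 2cos(α−β) + 2d(sin β − sin α) = 29.031458; p = √p² = 5.388085; φ = atan2(cos α − cos β, d − sin α + sin β) = 0.006253 rad; t = (α − φ) mod 2π = 4.929296 rad, q = (φ − β) mod 2π = 4.907380 rad → L = 4.69·(4.929296 + 5.388085 + 4.907380) = 4.69·15.224760 = 71.404127 m
LSR: p² = d² − 2 + 2cos(α−β) + 2d(sin α + sin β) = 7.984138; p = √p² = 2.825622; φ = atan2(−cos α − cos β, d + sin α + sin β) − atan2(−2, p) = 0.497545 rad; t = (φ − α) mod 2π = 1.845181 rad, q = (φ − β) mod 2π = 5.398671 rad → L = 4.69·(1.845181 + 2.825622 + 5.398671) = 4.69·10.069473 = 47.225831 m
RSL: p² = d² − 2 + 2cos(α−β) − 2d(sin α + sin β) = 7.887548; p = √p² = 2.808478; φ = atan2(cos α + cos β, d − sin α − sin β) − atan2(2, p) = -0.499935 rad; t = (α − φ) mod 2π = 5.435484 rad, q = (β − φ) mod 2π = 1.881994 rad → L = 4.69·(5.435484 + 2.808478 + 1.881994) = 4.69·10.125956 = 47.490734 m
RLR: c = (6 − d² + 2cos(α−β) + 2d(sin α − sin β))/8 = -2.628932, |c| > 1 → infeasible
LRL: c = (6 − d² + 2cos(α−β) − 2d(sin α − sin β))/8 = 0.728609; p = 2π − arccos c = 5.528678 rad; φ = atan2(cos β − cos α, d + sin α − sin β) = -0.022869 rad; t = (φ − α + p/2) mod 2π = 4.089106 rad, q = (β − α − t + p) mod 2π = 4.169267 rad → L = 4.69·(4.089106 + 5.528678 + 4.169267) = 4.69·13.787050 = 64.661266 m
Shortest: LSL with L = 19.712868 m ≈ 19.7129 m
Convert LSL to answer units (arcs ×180/π): t = 1.324767·180/π = 75.9036°, p = ρ·p = 4.69·1.473475 = 6.9106 m, q = 1.404928·180/π = 80.4964°, L = 19.7129 m.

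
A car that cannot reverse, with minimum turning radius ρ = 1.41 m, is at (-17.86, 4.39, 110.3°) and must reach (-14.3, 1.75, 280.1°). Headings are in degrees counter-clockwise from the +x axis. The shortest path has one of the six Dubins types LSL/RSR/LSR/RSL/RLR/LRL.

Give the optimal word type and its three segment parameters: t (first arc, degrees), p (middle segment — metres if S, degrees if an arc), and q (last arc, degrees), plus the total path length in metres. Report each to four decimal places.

RSR: t = 186.1789°, p = 3.4817 m, q = 4.0211°, L = 8.1623 m

Let ψ = atan2(Δy, Δx) = atan2(-2.64, 3.56) = -36.5596° be the start→goal bearing.
Normalize: d = |goal − start| / ρ = 4.432065/1.41 = 3.143308, α = (θ_start − ψ) mod 360° = 146.8596° = 2.563184 rad, β = (θ_goal − ψ) mod 360° = 316.6596° = 5.526753 rad.
Common terms: sin α = 0.546692, cos α = -0.837334, sin β = -0.686331, cos β = 0.727289, cos(α−β) = -0.984196, d² = 9.880388. Work in radians in the unit-radius frame; every candidate has L = ρ·(t + p + q).
LSL: p² = 2 + d² − 2cos(α−β) + 2d(sin α − sin β) = 21.600322; p = √p² = 4.647615; φ = atan2(cos β − cos α, d + sin α − sin β) = 0.343358 rad; t = (φ − α) mod 2π = 4.063359 rad, q = (β − φ) mod 2π = 5.183395 rad → L = 1.41·(4.063359 + 4.647615 + 5.183395) = 1.41·13.894369 = 19.591060 m
RSR: p² = 2 + d² − 2cos(α−β) + 2d(sin β − sin α) = 6.097237; p = √p² = 2.469258; φ = atan2(cos α − cos β, d − sin α + sin β) = -0.686251 rad; t = (α − φ) mod 2π = 3.249435 rad, q = (φ − β) mod 2π = 0.070182 rad → L = 1.41·(3.249435 + 2.469258 + 0.070182) = 1.41·5.788875 = 8.162313 m
LSR: p² = d² − 2 + 2cos(α−β) + 2d(sin α + sin β) = 5.034141; p = √p² = 2.243689; φ = atan2(−cos α − cos β, d + sin α + sin β) − atan2(−2, p) = 0.764658 rad; t = (φ − α) mod 2π = 4.484659 rad, q = (φ − β) mod 2π = 1.521090 rad → L = 1.41·(4.484659 + 2.243689 + 1.521090) = 1.41·8.249437 = 11.631707 m
RSL: p² = d² − 2 + 2cos(α−β) − 2d(sin α + sin β) = 6.789853; p = √p² = 2.605735; φ = atan2(cos α + cos β, d − sin α − sin β) − atan2(2, p) = -0.688139 rad; t = (α − φ) mod 2π = 3.251323 rad, q = (β − φ) mod 2π = 6.214892 rad → L = 1.41·(3.251323 + 2.605735 + 6.214892) = 1.41·12.071949 = 17.021449 m
RLR: c = (6 − d² + 2cos(α−β) + 2d(sin α − sin β))/8 = 0.237845; p = 2π − arccos c = 4.952536 rad; φ = atan2(cos α − cos β, d − sin α + sin β) = -0.686251 rad; t = (α − φ + p/2) mod 2π = 5.725703 rad, q = (α − β − t + p) mod 2π = 2.546450 rad → L = 1.41·(5.725703 + 4.952536 + 2.546450) = 1.41·13.224688 = 18.646810 m
LRL: c = (6 − d² + 2cos(α−β) − 2d(sin α − sin β))/8 = -1.700040, |c| > 1 → infeasible
Shortest: RSR with L = 8.162313 m ≈ 8.1623 m
Convert RSR to answer units (arcs ×180/π): t = 3.249435·180/π = 186.1789°, p = ρ·p = 1.41·2.469258 = 3.4817 m, q = 0.070182·180/π = 4.0211°, L = 8.1623 m.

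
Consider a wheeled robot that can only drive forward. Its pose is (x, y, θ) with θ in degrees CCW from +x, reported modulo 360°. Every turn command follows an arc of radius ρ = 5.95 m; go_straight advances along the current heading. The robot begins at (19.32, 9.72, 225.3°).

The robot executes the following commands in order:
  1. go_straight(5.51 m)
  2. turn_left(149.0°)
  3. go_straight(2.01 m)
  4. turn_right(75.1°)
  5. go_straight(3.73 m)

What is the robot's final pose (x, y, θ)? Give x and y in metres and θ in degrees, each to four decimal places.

(31.5742, -9.7698, 299.2000°)

set_pose: (x, y, θ) = (19.3200, 9.7200, 225.3000°), ρ = 5.95
go_straight(5.51): x += 5.51·cos θ, y += 5.51·sin θ → (15.4443, 5.8035, 225.3000°)
turn_left(149.0°): centre at ρ to the left, rotate +149.0° → (21.1432, -4.1473, 374.3000° ≡ 14.3000°)
go_straight(2.01): x += 2.01·cos θ, y += 2.01·sin θ → (23.0909, -3.6509, 14.3000°)
turn_right(75.1°): centre at ρ to the right, rotate −75.1° → (29.7544, -6.5138, -60.8000° ≡ 299.2000°)
go_straight(3.73): x += 3.73·cos θ, y += 3.73·sin θ → (31.5742, -9.7698, 299.2000°)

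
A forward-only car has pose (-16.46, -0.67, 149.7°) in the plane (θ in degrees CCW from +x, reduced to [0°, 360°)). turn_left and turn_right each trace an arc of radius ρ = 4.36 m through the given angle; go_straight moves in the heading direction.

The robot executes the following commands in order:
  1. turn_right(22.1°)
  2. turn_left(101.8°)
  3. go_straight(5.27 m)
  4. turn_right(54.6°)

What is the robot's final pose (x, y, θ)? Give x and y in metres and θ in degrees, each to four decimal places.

(-31.6146, -4.8947, 174.8000°)

set_pose: (x, y, θ) = (-16.4600, -0.6700, 149.7000°), ρ = 4.36
turn_right(22.1°): centre at ρ to the right, rotate −22.1° → (-17.7146, 0.4342, 127.6000°)
turn_left(101.8°): centre at ρ to the left, rotate +101.8° → (-24.4794, 0.6113, 229.4000°)
go_straight(5.27): x += 5.27·cos θ, y += 5.27·sin θ → (-27.9090, -3.3900, 229.4000°)
turn_right(54.6°): centre at ρ to the right, rotate −54.6° → (-31.6146, -4.8947, 174.8000°)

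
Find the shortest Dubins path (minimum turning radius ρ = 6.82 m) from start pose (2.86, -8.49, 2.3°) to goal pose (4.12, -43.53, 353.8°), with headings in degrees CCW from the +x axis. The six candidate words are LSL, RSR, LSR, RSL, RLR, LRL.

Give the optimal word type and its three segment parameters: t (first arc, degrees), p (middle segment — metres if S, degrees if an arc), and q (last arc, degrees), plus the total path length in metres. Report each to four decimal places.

RSL: t = 127.0521°, p = 16.6380 m, q = 118.5521°, L = 45.8726 m

Let ψ = atan2(Δy, Δx) = atan2(-35.04, 1.26) = -87.9406° be the start→goal bearing.
Normalize: d = |goal − start| / ρ = 35.062647/6.82 = 5.141151, α = (θ_start − ψ) mod 360° = 90.2406° = 1.574995 rad, β = (θ_goal − ψ) mod 360° = 81.7406° = 1.426642 rad.
Common terms: sin α = 0.999991, cos α = -0.004199, sin β = 0.989628, cos β = 0.143655, cos(α−β) = 0.989016, d² = 26.431429. Work in radians in the unit-radius frame; every candidate has L = ρ·(t + p + q).
LSL: p² = 2 + d² − 2cos(α−β) + 2d(sin α − sin β) = 26.559957; p = √p² = 5.153635; φ = atan2(cos β − cos α, d + sin α − sin β) = 0.028693 rad; t = (φ − α) mod 2π = 4.736883 rad, q = (β − φ) mod 2π = 1.397949 rad → L = 6.82·(4.736883 + 5.153635 + 1.397949) = 6.82·11.288468 = 76.987349 m
RSR: p² = 2 + d² − 2cos(α−β) + 2d(sin β − sin α) = 26.346838; p = √p² = 5.132917; φ = atan2(cos α − cos β, d − sin α + sin β) = -0.028809 rad; t = (α − φ) mod 2π = 1.603805 rad, q = (φ − β) mod 2π = 4.827734 rad → L = 6.82·(1.603805 + 5.132917 + 4.827734) = 6.82·11.564455 = 78.869586 m
LSR: p² = d² − 2 + 2cos(α−β) + 2d(sin α + sin β) = 46.867322; p = √p² = 6.845971; φ = atan2(−cos α − cos β, d + sin α + sin β) − atan2(−2, p) = 0.264678 rad; t = (φ − α) mod 2π = 4.972868 rad, q = (φ − β) mod 2π = 5.121221 rad → L = 6.82·(4.972868 + 6.845971 + 5.121221) = 6.82·16.940060 = 115.531212 m
RSL: p² = d² − 2 + 2cos(α−β) − 2d(sin α + sin β) = 5.951599; p = √p² = 2.439590; φ = atan2(cos α + cos β, d − sin α − sin β) − atan2(2, p) = -0.642483 rad; t = (α − φ) mod 2π = 2.217478 rad, q = (β − φ) mod 2π = 2.069125 rad → L = 6.82·(2.217478 + 2.439590 + 2.069125) = 6.82·6.726193 = 45.872637 m
RLR: c = (6 − d² + 2cos(α−β) + 2d(sin α − sin β))/8 = -2.293355, |c| > 1 → infeasible
LRL: c = (6 − d² + 2cos(α−β) − 2d(sin α − sin β))/8 = -2.319995, |c| > 1 → infeasible
Shortest: RSL with L = 45.872637 m ≈ 45.8726 m
Convert RSL to answer units (arcs ×180/π): t = 2.217478·180/π = 127.0521°, p = ρ·p = 6.82·2.439590 = 16.6380 m, q = 2.069125·180/π = 118.5521°, L = 45.8726 m.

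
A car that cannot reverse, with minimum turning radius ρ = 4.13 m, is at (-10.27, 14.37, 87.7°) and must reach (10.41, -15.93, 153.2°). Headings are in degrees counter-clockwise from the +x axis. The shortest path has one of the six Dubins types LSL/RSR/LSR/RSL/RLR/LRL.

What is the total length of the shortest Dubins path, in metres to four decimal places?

Let ψ = atan2(Δy, Δx) = atan2(-30.30, 20.68) = -55.6861° be the start→goal bearing.
Normalize: d = |goal − start| / ρ = 36.684498/4.13 = 8.882445, α = (θ_start − ψ) mod 360° = 143.3861° = 2.502560 rad, β = (θ_goal − ψ) mod 360° = 208.8861° = 3.645751 rad.
Common terms: sin α = 0.596419, cos α = -0.802673, sin β = -0.483071, cos β = -0.875581, cos(α−β) = 0.414693, d² = 78.897830. Work in radians in the unit-radius frame; every candidate has L = ρ·(t + p + q).
LSL: p² = 2 + d² − 2cos(α−β) + 2d(sin α − sin β) = 99.245459; p = √p² = 9.962202; φ = atan2(cos β − cos α, d + sin α − sin β) = -0.007319 rad; t = (φ − α) mod 2π = 3.773307 rad, q = (β − φ) mod 2π = 3.653069 rad → L = 4.13·(3.773307 + 9.962202 + 3.653069) = 4.13·17.388577 = 71.814825 m
RSR: p² = 2 + d² − 2cos(α−β) + 2d(sin β − sin α) = 60.891429; p = √p² = 7.803296; φ = atan2(cos α − cos β, d − sin α + sin β) = 0.009343 rad; t = (α − φ) mod 2π = 2.493217 rad, q = (φ − β) mod 2π = 2.646778 rad → L = 4.13·(2.493217 + 7.803296 + 2.646778) = 4.13·12.943291 = 53.455790 m
LSR: p² = d² − 2 + 2cos(α−β) + 2d(sin α + sin β) = 79.740839; p = √p² = 8.929773; φ = atan2(−cos α − cos β, d + sin α + sin β) − atan2(−2, p) = 0.404773 rad; t = (φ − α) mod 2π = 4.185398 rad, q = (φ − β) mod 2π = 3.042208 rad → L = 4.13·(4.185398 + 8.929773 + 3.042208) = 4.13·16.157379 = 66.729975 m
RSL: p² = d² − 2 + 2cos(α−β) − 2d(sin α + sin β) = 75.713594; p = √p² = 8.701356; φ = atan2(cos α + cos β, d − sin α − sin β) − atan2(2, p) = -0.415021 rad; t = (α − φ) mod 2π = 2.917582 rad, q = (β − φ) mod 2π = 4.060772 rad → L = 4.13·(2.917582 + 8.701356 + 4.060772) = 4.13·15.679710 = 64.757202 m
RLR: c = (6 − d² + 2cos(α−β) + 2d(sin α − sin β))/8 = -6.611429, |c| > 1 → infeasible
LRL: c = (6 − d² + 2cos(α−β) − 2d(sin α − sin β))/8 = -11.405682, |c| > 1 → infeasible
Shortest: RSR with L = 53.455790 m ≈ 53.4558 m

53.4558 m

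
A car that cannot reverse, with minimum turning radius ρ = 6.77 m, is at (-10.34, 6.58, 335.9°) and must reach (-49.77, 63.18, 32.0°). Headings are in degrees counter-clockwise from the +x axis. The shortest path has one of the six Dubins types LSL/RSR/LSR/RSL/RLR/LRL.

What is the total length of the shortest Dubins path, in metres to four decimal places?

Let ψ = atan2(Δy, Δx) = atan2(56.60, -39.43) = 124.8627° be the start→goal bearing.
Normalize: d = |goal − start| / ρ = 68.980323/6.77 = 10.189117, α = (θ_start − ψ) mod 360° = 211.0373° = 3.683295 rad, β = (θ_goal − ψ) mod 360° = 267.1373° = 4.662425 rad.
Common terms: sin α = -0.515596, cos α = -0.856832, sin β = -0.998752, cos β = -0.049943, cos(α−β) = 0.557745, d² = 103.818107. Work in radians in the unit-radius frame; every candidate has L = ρ·(t + p + q).
LSL: p² = 2 + d² − 2cos(α−β) + 2d(sin α − sin β) = 114.548494; p = √p² = 10.702733; φ = atan2(cos β − cos α, d + sin α − sin β) = 0.075463 rad; t = (φ − α) mod 2π = 2.675353 rad, q = (β − φ) mod 2π = 4.586962 rad → L = 6.77·(2.675353 + 10.702733 + 4.586962) = 6.77·17.965048 = 121.623375 m
RSR: p² = 2 + d² − 2cos(α−β) + 2d(sin β − sin α) = 94.856739; p = √p² = 9.739442; φ = atan2(cos α − cos β, d − sin α + sin β) = -0.082943 rad; t = (α − φ) mod 2π = 3.766238 rad, q = (φ − β) mod 2π = 1.537818 rad → L = 6.77·(3.766238 + 9.739442 + 1.537818) = 6.77·15.043498 = 101.844482 m
LSR: p² = d² − 2 + 2cos(α−β) + 2d(sin α + sin β) = 72.073868; p = √p² = 8.489633; φ = atan2(−cos α − cos β, d + sin α + sin β) − atan2(−2, p) = 0.335515 rad; t = (φ − α) mod 2π = 2.935405 rad, q = (φ − β) mod 2π = 1.956275 rad → L = 6.77·(2.935405 + 8.489633 + 1.956275) = 6.77·13.381313 = 90.591491 m
RSL: p² = d² − 2 + 2cos(α−β) − 2d(sin α + sin β) = 133.793326; p = √p² = 11.566907; φ = atan2(cos α + cos β, d − sin α − sin β) − atan2(2, p) = -0.248539 rad; t = (α − φ) mod 2π = 3.931834 rad, q = (β − φ) mod 2π = 4.910964 rad → L = 6.77·(3.931834 + 11.566907 + 4.910964) = 6.77·20.409704 = 138.173699 m
RLR: c = (6 − d² + 2cos(α−β) + 2d(sin α − sin β))/8 = -10.857092, |c| > 1 → infeasible
LRL: c = (6 − d² + 2cos(α−β) − 2d(sin α − sin β))/8 = -13.318562, |c| > 1 → infeasible
Shortest: LSR with L = 90.591491 m ≈ 90.5915 m

90.5915 m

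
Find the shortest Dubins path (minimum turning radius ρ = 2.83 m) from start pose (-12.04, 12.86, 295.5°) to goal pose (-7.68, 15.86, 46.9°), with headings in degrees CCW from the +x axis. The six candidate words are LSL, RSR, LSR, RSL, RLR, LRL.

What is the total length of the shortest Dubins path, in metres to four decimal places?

19.2046 m

Let ψ = atan2(Δy, Δx) = atan2(3.00, 4.36) = 34.5308° be the start→goal bearing.
Normalize: d = |goal − start| / ρ = 5.292410/2.83 = 1.870109, α = (θ_start − ψ) mod 360° = 260.9692° = 4.554771 rad, β = (θ_goal − ψ) mod 360° = 12.3692° = 0.215883 rad.
Common terms: sin α = -0.987604, cos α = -0.156966, sin β = 0.214210, cos β = 0.976788, cos(α−β) = -0.364877, d² = 3.497309. Work in radians in the unit-radius frame; every candidate has L = ρ·(t + p + q).
LSL: p² = 2 + d² − 2cos(α−β) + 2d(sin α − sin β) = 1.732016; p = √p² = 1.316061; φ = atan2(cos β − cos α, d + sin α − sin β) = 1.038167 rad; t = (φ − α) mod 2π = 2.766581 rad, q = (β − φ) mod 2π = 5.460901 rad → L = 2.83·(2.766581 + 1.316061 + 5.460901) = 2.83·9.543543 = 27.008226 m
RSR: p² = 2 + d² − 2cos(α−β) + 2d(sin β − sin α) = 10.722110; p = √p² = 3.274463; φ = atan2(cos α − cos β, d − sin α + sin β) = -0.353561 rad; t = (α − φ) mod 2π = 4.908333 rad, q = (φ − β) mod 2π = 5.713741 rad → L = 2.83·(4.908333 + 3.274463 + 5.713741) = 2.83·13.896537 = 39.327200 m
LSR: p² = d² − 2 + 2cos(α−β) + 2d(sin α + sin β) = -2.125108 < 0 → infeasible
RSL: p² = d² − 2 + 2cos(α−β) − 2d(sin α + sin β) = 3.660219; p = √p² = 1.913170; φ = atan2(cos α + cos β, d − sin α − sin β) − atan2(2, p) = -0.506862 rad; t = (α − φ) mod 2π = 5.061634 rad, q = (β − φ) mod 2π = 0.722745 rad → L = 2.83·(5.061634 + 1.913170 + 0.722745) = 2.83·7.697548 = 21.784062 m
RLR: c = (6 − d² + 2cos(α−β) + 2d(sin α − sin β))/8 = -0.340264; p = 2π − arccos c = 4.365192 rad; φ = atan2(cos α − cos β, d − sin α + sin β) = -0.353561 rad; t = (α − φ + p/2) mod 2π = 0.807743 rad, q = (α − β − t + p) mod 2π = 1.613152 rad → L = 2.83·(0.807743 + 4.365192 + 1.613152) = 2.83·6.786087 = 19.204625 m
LRL: c = (6 − d² + 2cos(α−β) − 2d(sin α − sin β))/8 = 0.783498; p = 2π − arccos c = 5.612664 rad; φ = atan2(cos β − cos α, d + sin α − sin β) = 1.038167 rad; t = (φ − α + p/2) mod 2π = 5.572913 rad, q = (β − α − t + p) mod 2π = 1.984048 rad → L = 2.83·(5.572913 + 5.612664 + 1.984048) = 2.83·13.169625 = 37.270040 m
Shortest: RLR with L = 19.204625 m ≈ 19.2046 m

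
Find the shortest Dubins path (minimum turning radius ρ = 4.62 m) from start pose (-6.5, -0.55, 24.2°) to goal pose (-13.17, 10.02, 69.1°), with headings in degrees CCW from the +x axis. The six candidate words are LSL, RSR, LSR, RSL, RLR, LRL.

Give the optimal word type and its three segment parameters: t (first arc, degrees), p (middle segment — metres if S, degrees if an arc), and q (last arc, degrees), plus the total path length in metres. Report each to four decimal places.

Let ψ = atan2(Δy, Δx) = atan2(10.57, -6.67) = 122.2532° be the start→goal bearing.
Normalize: d = |goal − start| / ρ = 12.498552/4.62 = 2.705314, α = (θ_start − ψ) mod 360° = 261.9468° = 4.571834 rad, β = (θ_goal − ψ) mod 360° = 306.8468° = 5.355487 rad.
Common terms: sin α = -0.990138, cos α = -0.140093, sin β = -0.800242, cos β = 0.599677, cos(α−β) = 0.708340, d² = 7.318725. Work in radians in the unit-radius frame; every candidate has L = ρ·(t + p + q).
LSL: p² = 2 + d² − 2cos(α−β) + 2d(sin α − sin β) = 6.874586; p = √p² = 2.621943; φ = atan2(cos β − cos α, d + sin α − sin β) = 0.286030 rad; t = (φ − α) mod 2π = 1.997381 rad, q = (β − φ) mod 2π = 5.069457 rad → L = 4.62·(1.997381 + 2.621943 + 5.069457) = 4.62·9.688781 = 44.762170 m
RSR: p² = 2 + d² − 2cos(α−β) + 2d(sin β − sin α) = 8.929505; p = √p² = 2.988228; φ = atan2(cos α − cos β, d − sin α + sin β) = -0.250163 rad; t = (α − φ) mod 2π = 4.821997 rad, q = (φ − β) mod 2π = 0.677536 rad → L = 4.62·(4.821997 + 2.988228 + 0.677536) = 4.62·8.487760 = 39.213452 m
LSR: p² = d² − 2 + 2cos(α−β) + 2d(sin α + sin β) = -2.951678 < 0 → infeasible
RSL: p² = d² − 2 + 2cos(α−β) − 2d(sin α + sin β) = 16.422488; p = √p² = 4.052467; φ = atan2(cos α + cos β, d − sin α − sin β) − atan2(2, p) = -0.356582 rad; t = (α − φ) mod 2π = 4.928416 rad, q = (β − φ) mod 2π = 5.712068 rad → L = 4.62·(4.928416 + 4.052467 + 5.712068) = 4.62·14.692951 = 67.881433 m
RLR: c = (6 − d² + 2cos(α−β) + 2d(sin α − sin β))/8 = -0.116188; p = 2π − arccos c = 4.595938 rad; φ = atan2(cos α − cos β, d − sin α + sin β) = -0.250163 rad; t = (α − φ + p/2) mod 2π = 0.836780 rad, q = (α − β − t + p) mod 2π = 2.975505 rad → L = 4.62·(0.836780 + 4.595938 + 2.975505) = 4.62·8.408223 = 38.845989 m
LRL: c = (6 − d² + 2cos(α−β) − 2d(sin α − sin β))/8 = 0.140677; p = 2π − arccos c = 4.853534 rad; φ = atan2(cos β − cos α, d + sin α − sin β) = 0.286030 rad; t = (φ − α + p/2) mod 2π = 4.424148 rad, q = (β − α − t + p) mod 2π = 1.213039 rad → L = 4.62·(4.424148 + 4.853534 + 1.213039) = 4.62·10.490721 = 48.467129 m
Shortest: RLR with L = 38.845989 m ≈ 38.8460 m
Convert RLR to answer units (arcs ×180/π): t = 0.836780·180/π = 47.9440°, p = 4.595938·180/π = 263.3278°, q = 2.975505·180/π = 170.4839°, L = 38.8460 m.

RLR: t = 47.9440°, p = 263.3278°, q = 170.4839°, L = 38.8460 m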